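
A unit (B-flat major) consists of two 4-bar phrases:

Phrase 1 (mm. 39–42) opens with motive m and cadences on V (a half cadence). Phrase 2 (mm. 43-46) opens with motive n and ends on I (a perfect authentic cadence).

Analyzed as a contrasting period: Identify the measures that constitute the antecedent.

The antecedent is the phrase ending with the weaker cadence (half cadence, phrase 1) and the consequent the one ending more conclusively (perfect authentic cadence, phrase 2); the antecedent is mm. 39–42.

measures 39–42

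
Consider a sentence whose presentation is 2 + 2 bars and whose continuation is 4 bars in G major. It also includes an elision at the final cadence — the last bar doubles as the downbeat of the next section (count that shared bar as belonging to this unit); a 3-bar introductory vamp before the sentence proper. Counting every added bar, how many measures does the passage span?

11 measures

Basic sentence: 2 + 2 + 4 = 8 bars.
8 (basic form) + 3 (introduction) = 11.
The elision shares a bar with the next section but does not change this unit's count.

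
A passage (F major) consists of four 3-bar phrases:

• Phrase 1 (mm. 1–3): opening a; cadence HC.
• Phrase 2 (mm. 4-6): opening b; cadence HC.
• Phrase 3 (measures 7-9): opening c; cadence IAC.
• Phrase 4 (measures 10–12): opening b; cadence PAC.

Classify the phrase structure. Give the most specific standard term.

contrasting double period

Four phrases in two halves: the first half (mm. 1–6) ends with a half cadence, the second (bars 7-12) with a perfect authentic cadence — a large antecedent–consequent pair, i.e. a double period.
Phrase 3 begins with different material from phrase 1, making it contrasting.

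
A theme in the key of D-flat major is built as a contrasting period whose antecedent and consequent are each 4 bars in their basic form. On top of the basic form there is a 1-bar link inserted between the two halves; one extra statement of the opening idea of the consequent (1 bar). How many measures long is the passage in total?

10 measures

Basic contrasting period: 4 + 4 = 8 bars.
8 (basic form) + 1 (link) + 1 (extra statement) = 10.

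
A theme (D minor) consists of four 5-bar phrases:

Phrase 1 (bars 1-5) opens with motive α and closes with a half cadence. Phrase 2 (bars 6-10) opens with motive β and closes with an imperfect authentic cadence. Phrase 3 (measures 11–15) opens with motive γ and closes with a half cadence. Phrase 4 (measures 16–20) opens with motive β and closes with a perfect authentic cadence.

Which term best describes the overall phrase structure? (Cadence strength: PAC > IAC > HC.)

contrasting double period

Four phrases in two halves: the first half (measures 1–10) ends with an imperfect authentic cadence, the second (mm. 11-20) with a perfect authentic cadence — a large antecedent–consequent pair, i.e. a double period.
Phrase 3 begins with different material from phrase 1, making it contrasting.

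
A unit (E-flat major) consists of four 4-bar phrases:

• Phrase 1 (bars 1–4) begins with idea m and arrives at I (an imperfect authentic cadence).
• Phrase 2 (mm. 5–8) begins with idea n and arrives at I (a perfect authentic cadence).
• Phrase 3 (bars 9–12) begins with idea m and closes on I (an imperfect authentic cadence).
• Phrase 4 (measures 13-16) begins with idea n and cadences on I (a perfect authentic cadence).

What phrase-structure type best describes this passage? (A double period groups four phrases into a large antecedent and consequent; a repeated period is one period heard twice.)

repeated period

The cadence pattern IAC–PAC–IAC–PAC is weak–strong twice, and phrases 3–4 restate phrases 1–2: a period heard twice, not a double period (which would end weakly at phrase 2).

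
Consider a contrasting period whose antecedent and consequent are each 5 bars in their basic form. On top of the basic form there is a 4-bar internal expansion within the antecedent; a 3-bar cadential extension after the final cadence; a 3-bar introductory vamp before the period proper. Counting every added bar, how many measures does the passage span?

Basic contrasting period: 5 + 5 = 10 bars.
10 (basic form) + 4 (internal expansion) + 3 (cadential extension) + 3 (introduction) = 20.

20 measures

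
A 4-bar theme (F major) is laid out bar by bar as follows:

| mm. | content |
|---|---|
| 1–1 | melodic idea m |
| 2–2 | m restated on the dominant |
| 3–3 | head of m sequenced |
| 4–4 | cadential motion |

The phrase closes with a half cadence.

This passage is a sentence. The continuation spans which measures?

After the presentation (mm. 1–2), the continuation covers the fragmentation through the cadence: mm. 3-4.

measures 3–4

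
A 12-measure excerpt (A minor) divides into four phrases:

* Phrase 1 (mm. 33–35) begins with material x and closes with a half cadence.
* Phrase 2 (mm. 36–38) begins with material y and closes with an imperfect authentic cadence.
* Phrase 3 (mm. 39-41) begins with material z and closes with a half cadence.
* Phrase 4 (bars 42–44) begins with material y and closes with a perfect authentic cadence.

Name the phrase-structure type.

Four phrases in two halves: the first half (mm. 33–38) ends with an imperfect authentic cadence, the second (measures 39–44) with a perfect authentic cadence — a large antecedent–consequent pair, i.e. a double period.
Phrase 3 begins with different material from phrase 1, making it contrasting.

contrasting double period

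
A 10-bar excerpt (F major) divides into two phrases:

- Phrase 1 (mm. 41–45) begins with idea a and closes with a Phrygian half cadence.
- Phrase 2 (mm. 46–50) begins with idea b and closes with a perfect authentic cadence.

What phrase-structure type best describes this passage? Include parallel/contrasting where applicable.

contrasting period

Phrase 1 ends with a Phrygian half cadence (weaker) and phrase 2 with a perfect authentic cadence (stronger): antecedent + consequent = a period.
The two phrases open with different material (a / b), so the period is contrasting.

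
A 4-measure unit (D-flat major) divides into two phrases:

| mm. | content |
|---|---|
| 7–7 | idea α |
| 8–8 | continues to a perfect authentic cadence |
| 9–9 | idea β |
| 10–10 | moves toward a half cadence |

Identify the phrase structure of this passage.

phrase group

The second phrase closes with a half cadence, which is not stronger than the first phrase's perfect authentic cadence; without a weak→strong cadential pair there is no antecedent–consequent relationship, so this is a phrase group rather than a period.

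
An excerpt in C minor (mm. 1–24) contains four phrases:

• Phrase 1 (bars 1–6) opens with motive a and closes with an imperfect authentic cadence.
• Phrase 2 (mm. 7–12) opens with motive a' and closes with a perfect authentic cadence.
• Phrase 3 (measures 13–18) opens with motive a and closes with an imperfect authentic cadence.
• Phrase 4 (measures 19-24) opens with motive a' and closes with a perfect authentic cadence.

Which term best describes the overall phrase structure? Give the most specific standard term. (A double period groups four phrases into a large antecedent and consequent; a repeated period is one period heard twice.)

repeated period

The cadence pattern IAC–PAC–IAC–PAC is weak–strong twice, and phrases 3–4 restate phrases 1–2: a period heard twice, not a double period (which would end weakly at phrase 2).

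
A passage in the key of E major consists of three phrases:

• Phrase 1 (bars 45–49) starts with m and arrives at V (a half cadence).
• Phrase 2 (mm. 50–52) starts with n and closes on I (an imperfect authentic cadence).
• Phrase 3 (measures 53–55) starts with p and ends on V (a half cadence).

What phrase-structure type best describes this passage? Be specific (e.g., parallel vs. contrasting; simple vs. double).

The final phrase closes with a half cadence, which is not stronger than the preceding imperfect authentic cadence; the 3 phrases lack an overall antecedent–consequent design and so form a phrase group.

phrase group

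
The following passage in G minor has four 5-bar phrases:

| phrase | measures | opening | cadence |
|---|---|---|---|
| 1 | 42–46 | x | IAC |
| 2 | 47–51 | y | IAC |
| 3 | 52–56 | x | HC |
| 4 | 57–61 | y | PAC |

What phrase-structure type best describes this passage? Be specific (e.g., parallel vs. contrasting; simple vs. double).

Four phrases in two halves: the first half (measures 42–51) ends with an imperfect authentic cadence, the second (mm. 52-61) with a perfect authentic cadence — a large antecedent–consequent pair, i.e. a double period.
Phrase 3 begins with the same material as phrase 1, making it parallel.

parallel double period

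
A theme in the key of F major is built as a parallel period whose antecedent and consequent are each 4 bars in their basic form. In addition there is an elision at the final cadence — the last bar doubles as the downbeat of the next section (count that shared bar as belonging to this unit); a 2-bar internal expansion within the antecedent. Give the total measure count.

10 measures

Basic parallel period: 4 + 4 = 8 bars.
8 (basic form) + 2 (internal expansion) = 10.
The elision shares a bar with the next section but does not change this unit's count.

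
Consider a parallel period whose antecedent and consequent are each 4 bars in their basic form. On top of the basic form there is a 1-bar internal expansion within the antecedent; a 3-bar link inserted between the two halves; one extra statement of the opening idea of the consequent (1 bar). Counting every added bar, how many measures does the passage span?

13 measures

Basic parallel period: 4 + 4 = 8 bars.
8 (basic form) + 1 (internal expansion) + 3 (link) + 1 (extra statement) = 13.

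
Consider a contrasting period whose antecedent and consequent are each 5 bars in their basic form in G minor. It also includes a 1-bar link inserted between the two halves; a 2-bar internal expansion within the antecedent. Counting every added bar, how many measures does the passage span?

Basic contrasting period: 5 + 5 = 10 bars.
10 (basic form) + 1 (link) + 2 (internal expansion) = 13.

13 measures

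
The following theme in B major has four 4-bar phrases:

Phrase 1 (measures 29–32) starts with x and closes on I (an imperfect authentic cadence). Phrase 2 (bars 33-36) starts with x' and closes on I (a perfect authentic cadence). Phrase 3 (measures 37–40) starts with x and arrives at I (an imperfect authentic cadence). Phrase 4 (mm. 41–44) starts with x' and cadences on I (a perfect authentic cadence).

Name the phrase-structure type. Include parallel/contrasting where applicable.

repeated period

The cadence pattern IAC–PAC–IAC–PAC is weak–strong twice, and phrases 3–4 restate phrases 1–2: a period heard twice, not a double period (which would end weakly at phrase 2).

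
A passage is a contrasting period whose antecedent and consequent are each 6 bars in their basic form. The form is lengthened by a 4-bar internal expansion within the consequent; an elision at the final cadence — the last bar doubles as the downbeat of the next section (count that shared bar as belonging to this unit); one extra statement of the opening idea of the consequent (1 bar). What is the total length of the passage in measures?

17 measures

Basic contrasting period: 6 + 6 = 12 bars.
12 (basic form) + 4 (internal expansion) + 1 (extra statement) = 17.
The elision shares a bar with the next section but does not change this unit's count.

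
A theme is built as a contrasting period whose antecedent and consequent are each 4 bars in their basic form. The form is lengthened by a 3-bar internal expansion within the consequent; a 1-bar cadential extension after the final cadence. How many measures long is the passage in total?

Basic contrasting period: 4 + 4 = 8 bars.
8 (basic form) + 3 (internal expansion) + 1 (cadential extension) = 12.

12 measures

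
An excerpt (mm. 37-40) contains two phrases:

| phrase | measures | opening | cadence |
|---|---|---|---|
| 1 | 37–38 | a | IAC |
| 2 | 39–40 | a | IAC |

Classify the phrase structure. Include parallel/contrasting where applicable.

Both phrases have the same opening (a) and the same cadence (imperfect authentic cadence): the second is a restatement, not a consequent, so this is a repeated phrase rather than a period.

repeated phrase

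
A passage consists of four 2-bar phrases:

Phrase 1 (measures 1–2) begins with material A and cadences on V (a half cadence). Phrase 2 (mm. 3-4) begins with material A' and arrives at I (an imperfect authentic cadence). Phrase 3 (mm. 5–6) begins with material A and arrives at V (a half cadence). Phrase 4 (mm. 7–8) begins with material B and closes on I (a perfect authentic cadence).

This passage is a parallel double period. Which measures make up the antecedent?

In a double period the four phrases pair into a large antecedent (phrases 1–2, ending imperfect authentic cadence) and a large consequent (phrases 3–4, ending perfect authentic cadence). The antecedent spans mm. 1–4.

measures 1–4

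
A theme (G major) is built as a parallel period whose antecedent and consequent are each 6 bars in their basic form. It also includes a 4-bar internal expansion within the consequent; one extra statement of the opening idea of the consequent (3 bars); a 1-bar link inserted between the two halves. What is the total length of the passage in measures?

Basic parallel period: 6 + 6 = 12 bars.
12 (basic form) + 4 (internal expansion) + 3 (extra statement) + 1 (link) = 20.

20 measures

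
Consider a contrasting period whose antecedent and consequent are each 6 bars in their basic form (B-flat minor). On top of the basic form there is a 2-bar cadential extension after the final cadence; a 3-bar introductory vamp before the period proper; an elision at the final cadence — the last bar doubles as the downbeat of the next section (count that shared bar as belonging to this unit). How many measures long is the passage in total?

Basic contrasting period: 6 + 6 = 12 bars.
12 (basic form) + 2 (cadential extension) + 3 (introduction) = 17.
The elision shares a bar with the next section but does not change this unit's count.

17 measures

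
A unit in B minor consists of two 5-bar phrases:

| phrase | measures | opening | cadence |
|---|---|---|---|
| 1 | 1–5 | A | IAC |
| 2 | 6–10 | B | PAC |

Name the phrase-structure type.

Phrase 1 ends with an imperfect authentic cadence (weaker) and phrase 2 with a perfect authentic cadence (stronger): antecedent + consequent = a period.
The two phrases open with different material (A / B), so the period is contrasting.

contrasting period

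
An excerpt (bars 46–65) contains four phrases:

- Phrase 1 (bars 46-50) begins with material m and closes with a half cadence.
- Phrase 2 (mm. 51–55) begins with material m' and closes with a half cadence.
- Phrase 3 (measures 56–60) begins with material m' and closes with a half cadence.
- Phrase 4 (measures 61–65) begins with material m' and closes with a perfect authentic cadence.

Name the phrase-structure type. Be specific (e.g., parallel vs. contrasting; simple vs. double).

parallel double period

Four phrases in two halves: the first half (measures 46–55) ends with a half cadence, the second (bars 56-65) with a perfect authentic cadence — a large antecedent–consequent pair, i.e. a double period.
Phrase 3 begins with the same material as phrase 1, making it parallel.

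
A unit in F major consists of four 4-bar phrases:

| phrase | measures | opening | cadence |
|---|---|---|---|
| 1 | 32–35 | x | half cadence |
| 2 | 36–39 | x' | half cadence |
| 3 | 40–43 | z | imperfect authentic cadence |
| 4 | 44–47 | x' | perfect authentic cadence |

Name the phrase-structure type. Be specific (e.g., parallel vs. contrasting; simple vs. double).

Four phrases in two halves: the first half (mm. 32–39) ends with a half cadence, the second (measures 40–47) with a perfect authentic cadence — a large antecedent–consequent pair, i.e. a double period.
Phrase 3 begins with different material from phrase 1, making it contrasting.

contrasting double period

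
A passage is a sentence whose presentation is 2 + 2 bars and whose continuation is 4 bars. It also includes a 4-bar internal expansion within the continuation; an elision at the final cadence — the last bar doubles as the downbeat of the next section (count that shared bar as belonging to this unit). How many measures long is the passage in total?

Basic sentence: 2 + 2 + 4 = 8 bars.
8 (basic form) + 4 (internal expansion) = 12.
The elision shares a bar with the next section but does not change this unit's count.

12 measures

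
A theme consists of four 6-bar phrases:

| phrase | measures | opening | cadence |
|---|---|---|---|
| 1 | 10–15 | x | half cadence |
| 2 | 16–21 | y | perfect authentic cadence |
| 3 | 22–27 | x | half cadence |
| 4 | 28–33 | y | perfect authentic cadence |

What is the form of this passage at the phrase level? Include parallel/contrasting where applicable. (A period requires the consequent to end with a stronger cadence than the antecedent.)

The cadence pattern HC–PAC–HC–PAC is weak–strong twice, and phrases 3–4 restate phrases 1–2: a period heard twice, not a double period (which would end weakly at phrase 2).

repeated period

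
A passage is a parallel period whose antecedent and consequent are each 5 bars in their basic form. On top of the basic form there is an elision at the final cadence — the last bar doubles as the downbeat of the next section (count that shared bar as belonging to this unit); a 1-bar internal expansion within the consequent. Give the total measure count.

11 measures

Basic parallel period: 5 + 5 = 10 bars.
10 (basic form) + 1 (internal expansion) = 11.
The elision shares a bar with the next section but does not change this unit's count.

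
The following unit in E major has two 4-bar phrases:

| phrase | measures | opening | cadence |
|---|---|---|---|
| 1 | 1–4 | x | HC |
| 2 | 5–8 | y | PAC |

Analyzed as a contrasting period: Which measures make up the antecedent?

measures 1–4

The antecedent is the phrase ending with the weaker cadence (half cadence, phrase 1) and the consequent the one ending more conclusively (perfect authentic cadence, phrase 2); the antecedent is measures 1-4.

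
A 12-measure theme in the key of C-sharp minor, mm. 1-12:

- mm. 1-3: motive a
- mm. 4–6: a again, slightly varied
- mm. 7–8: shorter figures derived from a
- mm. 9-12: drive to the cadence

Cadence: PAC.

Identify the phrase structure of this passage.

Basic idea (bars 1–3) + its repetition (mm. 4-6) form the presentation; fragmentation and cadence (bars 7–12) form the continuation — the 12-bar whole is a sentence.

sentence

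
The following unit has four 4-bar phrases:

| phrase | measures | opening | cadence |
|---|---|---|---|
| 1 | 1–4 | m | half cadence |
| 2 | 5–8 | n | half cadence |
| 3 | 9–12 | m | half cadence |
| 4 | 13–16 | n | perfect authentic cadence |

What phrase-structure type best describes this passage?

Four phrases in two halves: the first half (mm. 1-8) ends with a half cadence, the second (mm. 9–16) with a perfect authentic cadence — a large antecedent–consequent pair, i.e. a double period.
Phrase 3 begins with the same material as phrase 1, making it parallel.

parallel double period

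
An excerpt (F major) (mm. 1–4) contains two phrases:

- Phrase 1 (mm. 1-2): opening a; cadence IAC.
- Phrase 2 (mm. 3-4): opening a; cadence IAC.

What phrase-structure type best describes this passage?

Both phrases have the same opening (a) and the same cadence (imperfect authentic cadence): the second is a restatement, not a consequent, so this is a repeated phrase rather than a period.

repeated phrase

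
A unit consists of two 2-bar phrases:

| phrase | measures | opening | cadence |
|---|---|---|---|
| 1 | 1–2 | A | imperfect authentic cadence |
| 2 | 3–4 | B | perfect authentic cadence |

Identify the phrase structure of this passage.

Phrase 1 ends with an imperfect authentic cadence (weaker) and phrase 2 with a perfect authentic cadence (stronger): antecedent + consequent = a period.
The two phrases open with different material (A / B), so the period is contrasting.

contrasting period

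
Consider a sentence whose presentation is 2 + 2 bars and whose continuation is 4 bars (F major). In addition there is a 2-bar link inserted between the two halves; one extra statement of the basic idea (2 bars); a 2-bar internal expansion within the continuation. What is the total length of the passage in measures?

14 measures

Basic sentence: 2 + 2 + 4 = 8 bars.
8 (basic form) + 2 (link) + 2 (extra statement) + 2 (internal expansion) = 14.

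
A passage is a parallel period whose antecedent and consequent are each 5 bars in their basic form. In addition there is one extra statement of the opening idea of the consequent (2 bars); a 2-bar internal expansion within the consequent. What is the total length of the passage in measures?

14 measures

Basic parallel period: 5 + 5 = 10 bars.
10 (basic form) + 2 (extra statement) + 2 (internal expansion) = 14.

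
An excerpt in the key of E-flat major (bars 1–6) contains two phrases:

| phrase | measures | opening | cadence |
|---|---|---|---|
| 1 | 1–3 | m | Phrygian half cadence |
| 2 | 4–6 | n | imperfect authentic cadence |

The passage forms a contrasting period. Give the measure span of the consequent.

The phrase ending with the weaker cadence (Phrygian half cadence) is the antecedent; the one ending more conclusively (imperfect authentic cadence) is the consequent. The consequent is measures 4–6.

measures 4–6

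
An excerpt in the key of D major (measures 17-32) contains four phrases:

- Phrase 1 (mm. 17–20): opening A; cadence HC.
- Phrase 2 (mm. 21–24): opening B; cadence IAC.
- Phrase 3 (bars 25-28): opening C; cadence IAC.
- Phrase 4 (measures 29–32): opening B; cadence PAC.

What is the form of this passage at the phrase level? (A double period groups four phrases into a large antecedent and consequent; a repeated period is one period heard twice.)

contrasting double period

Four phrases in two halves: the first half (mm. 17–24) ends with an imperfect authentic cadence, the second (bars 25-32) with a perfect authentic cadence — a large antecedent–consequent pair, i.e. a double period.
Phrase 3 begins with different material from phrase 1, making it contrasting.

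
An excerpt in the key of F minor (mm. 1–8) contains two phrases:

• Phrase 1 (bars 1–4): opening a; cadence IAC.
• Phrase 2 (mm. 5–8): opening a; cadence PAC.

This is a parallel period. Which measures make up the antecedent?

The phrase ending with the weaker cadence (imperfect authentic cadence) is the antecedent; the one ending more conclusively (perfect authentic cadence) is the consequent. The antecedent is measures 1–4.

measures 1–4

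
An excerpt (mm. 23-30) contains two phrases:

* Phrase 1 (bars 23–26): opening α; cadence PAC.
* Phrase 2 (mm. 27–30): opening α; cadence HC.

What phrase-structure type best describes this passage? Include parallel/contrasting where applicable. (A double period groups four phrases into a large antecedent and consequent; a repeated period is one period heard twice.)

The second phrase closes with a half cadence, which is not stronger than the first phrase's perfect authentic cadence; without a weak→strong cadential pair there is no antecedent–consequent relationship, so this is a phrase group rather than a period.

phrase group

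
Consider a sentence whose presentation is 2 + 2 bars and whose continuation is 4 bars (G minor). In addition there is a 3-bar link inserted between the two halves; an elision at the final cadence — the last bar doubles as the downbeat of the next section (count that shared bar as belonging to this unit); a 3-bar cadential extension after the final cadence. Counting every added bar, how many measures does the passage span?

14 measures

Basic sentence: 2 + 2 + 4 = 8 bars.
8 (basic form) + 3 (link) + 3 (cadential extension) = 14.
The elision shares a bar with the next section but does not change this unit's count.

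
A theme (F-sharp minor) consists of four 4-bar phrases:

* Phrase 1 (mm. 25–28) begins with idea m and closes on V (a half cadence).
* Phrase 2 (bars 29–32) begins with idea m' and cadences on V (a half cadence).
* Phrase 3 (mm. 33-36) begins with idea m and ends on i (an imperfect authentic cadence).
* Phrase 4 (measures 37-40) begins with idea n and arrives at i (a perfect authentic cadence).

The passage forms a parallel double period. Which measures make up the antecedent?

In a double period the four phrases pair into a large antecedent (phrases 1–2, ending half cadence) and a large consequent (phrases 3–4, ending perfect authentic cadence). The antecedent spans mm. 25–32.

measures 25–32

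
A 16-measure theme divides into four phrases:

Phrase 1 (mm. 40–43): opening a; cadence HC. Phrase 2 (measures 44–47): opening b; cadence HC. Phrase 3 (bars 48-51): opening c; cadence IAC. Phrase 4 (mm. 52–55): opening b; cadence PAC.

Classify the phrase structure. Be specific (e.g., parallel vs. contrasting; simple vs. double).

Four phrases in two halves: the first half (bars 40-47) ends with a half cadence, the second (mm. 48–55) with a perfect authentic cadence — a large antecedent–consequent pair, i.e. a double period.
Phrase 3 begins with different material from phrase 1, making it contrasting.

contrasting double period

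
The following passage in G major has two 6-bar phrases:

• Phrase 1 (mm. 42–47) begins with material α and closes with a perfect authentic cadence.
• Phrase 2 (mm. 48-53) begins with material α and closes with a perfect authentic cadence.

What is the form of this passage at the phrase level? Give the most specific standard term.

repeated phrase

Both phrases have the same opening (α) and the same cadence (perfect authentic cadence): the second is a restatement, not a consequent, so this is a repeated phrase rather than a period.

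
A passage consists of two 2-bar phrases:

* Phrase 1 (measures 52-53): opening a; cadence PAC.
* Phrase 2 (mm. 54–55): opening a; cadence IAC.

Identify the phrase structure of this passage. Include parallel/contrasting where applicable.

The second phrase closes with an imperfect authentic cadence, which is not stronger than the first phrase's perfect authentic cadence; without a weak→strong cadential pair there is no antecedent–consequent relationship, so this is a phrase group rather than a period.

phrase group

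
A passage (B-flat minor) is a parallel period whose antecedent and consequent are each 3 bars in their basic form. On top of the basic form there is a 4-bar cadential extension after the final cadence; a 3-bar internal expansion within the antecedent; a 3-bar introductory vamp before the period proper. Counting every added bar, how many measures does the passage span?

16 measures

Basic parallel period: 3 + 3 = 6 bars.
6 (basic form) + 4 (cadential extension) + 3 (internal expansion) + 3 (introduction) = 16.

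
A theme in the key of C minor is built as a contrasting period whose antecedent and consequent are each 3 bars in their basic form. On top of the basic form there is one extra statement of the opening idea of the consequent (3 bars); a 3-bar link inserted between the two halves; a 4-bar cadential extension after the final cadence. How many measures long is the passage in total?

16 measures

Basic contrasting period: 3 + 3 = 6 bars.
6 (basic form) + 3 (extra statement) + 3 (link) + 4 (cadential extension) = 16.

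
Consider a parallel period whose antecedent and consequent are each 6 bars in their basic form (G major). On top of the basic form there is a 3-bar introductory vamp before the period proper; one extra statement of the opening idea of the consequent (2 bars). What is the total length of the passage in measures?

17 measures

Basic parallel period: 6 + 6 = 12 bars.
12 (basic form) + 3 (introduction) + 2 (extra statement) = 17.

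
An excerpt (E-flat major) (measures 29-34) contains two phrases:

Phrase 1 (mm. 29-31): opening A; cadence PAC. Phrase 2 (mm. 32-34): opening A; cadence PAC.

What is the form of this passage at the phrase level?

Both phrases have the same opening (A) and the same cadence (perfect authentic cadence): the second is a restatement, not a consequent, so this is a repeated phrase rather than a period.

repeated phrase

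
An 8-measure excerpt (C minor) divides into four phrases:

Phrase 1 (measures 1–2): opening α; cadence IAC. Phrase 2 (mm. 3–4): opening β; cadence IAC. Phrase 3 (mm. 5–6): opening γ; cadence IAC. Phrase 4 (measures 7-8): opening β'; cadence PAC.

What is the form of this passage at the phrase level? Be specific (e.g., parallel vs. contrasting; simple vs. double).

Four phrases in two halves: the first half (mm. 1–4) ends with an imperfect authentic cadence, the second (mm. 5–8) with a perfect authentic cadence — a large antecedent–consequent pair, i.e. a double period.
Phrase 3 begins with different material from phrase 1, making it contrasting.

contrasting double period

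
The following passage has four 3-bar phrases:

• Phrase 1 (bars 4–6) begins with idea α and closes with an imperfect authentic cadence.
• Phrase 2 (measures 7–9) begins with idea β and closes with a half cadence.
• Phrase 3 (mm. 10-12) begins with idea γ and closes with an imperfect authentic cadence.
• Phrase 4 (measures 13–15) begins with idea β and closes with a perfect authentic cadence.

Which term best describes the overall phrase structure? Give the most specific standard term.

Four phrases in two halves: the first half (mm. 4-9) ends with a half cadence, the second (bars 10–15) with a perfect authentic cadence — a large antecedent–consequent pair, i.e. a double period.
Phrase 3 begins with different material from phrase 1, making it contrasting.

contrasting double period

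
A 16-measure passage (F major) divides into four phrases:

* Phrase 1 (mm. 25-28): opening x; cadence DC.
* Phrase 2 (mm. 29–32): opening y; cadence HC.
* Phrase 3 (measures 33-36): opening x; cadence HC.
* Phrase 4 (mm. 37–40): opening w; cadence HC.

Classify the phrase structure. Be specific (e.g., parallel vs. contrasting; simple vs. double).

Phrase 4 ends with a half cadence, no stronger than phrase 2's half cadence, so the four phrases do not form a double period; nor do phrases 3–4 duplicate 1–2, so it is not a repeated period. With no phrase reaching a conclusive cadence, the passage is a phrase group.

phrase group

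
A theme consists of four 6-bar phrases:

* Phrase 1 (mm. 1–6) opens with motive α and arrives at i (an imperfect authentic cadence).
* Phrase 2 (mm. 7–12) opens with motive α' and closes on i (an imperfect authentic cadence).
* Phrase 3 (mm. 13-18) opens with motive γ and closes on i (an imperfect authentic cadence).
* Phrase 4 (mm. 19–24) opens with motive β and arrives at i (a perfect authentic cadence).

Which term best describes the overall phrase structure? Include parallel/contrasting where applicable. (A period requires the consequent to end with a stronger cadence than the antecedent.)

Four phrases in two halves: the first half (mm. 1–12) ends with an imperfect authentic cadence, the second (measures 13–24) with a perfect authentic cadence — a large antecedent–consequent pair, i.e. a double period.
Phrase 3 begins with different material from phrase 1, making it contrasting.

contrasting double period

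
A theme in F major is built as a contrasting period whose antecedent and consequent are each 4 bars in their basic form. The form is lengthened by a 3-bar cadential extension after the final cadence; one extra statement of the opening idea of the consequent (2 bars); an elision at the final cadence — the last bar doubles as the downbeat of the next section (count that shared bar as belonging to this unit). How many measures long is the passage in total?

13 measures

Basic contrasting period: 4 + 4 = 8 bars.
8 (basic form) + 3 (cadential extension) + 2 (extra statement) = 13.
The elision shares a bar with the next section but does not change this unit's count.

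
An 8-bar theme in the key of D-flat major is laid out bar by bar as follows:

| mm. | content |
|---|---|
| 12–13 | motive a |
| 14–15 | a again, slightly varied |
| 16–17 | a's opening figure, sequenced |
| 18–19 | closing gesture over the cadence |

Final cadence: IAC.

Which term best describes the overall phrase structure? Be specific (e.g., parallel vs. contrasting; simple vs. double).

Basic idea (mm. 12–13) + its repetition (mm. 14-15) form the presentation; fragmentation and cadence (bars 16–19) form the continuation — the 8-bar whole is a sentence.

sentence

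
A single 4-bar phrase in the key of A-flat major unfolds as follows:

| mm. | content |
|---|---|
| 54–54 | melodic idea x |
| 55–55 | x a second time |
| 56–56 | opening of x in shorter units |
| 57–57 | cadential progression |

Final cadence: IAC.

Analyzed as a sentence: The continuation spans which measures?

After the presentation (bars 54-55), the continuation covers the fragmentation through the cadence: mm. 56–57.

measures 56–57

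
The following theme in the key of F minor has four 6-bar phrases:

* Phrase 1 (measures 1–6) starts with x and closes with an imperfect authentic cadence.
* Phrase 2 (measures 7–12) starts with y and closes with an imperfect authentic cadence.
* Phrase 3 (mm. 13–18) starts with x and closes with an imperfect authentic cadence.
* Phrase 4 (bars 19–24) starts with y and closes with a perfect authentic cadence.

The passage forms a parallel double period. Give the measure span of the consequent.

measures 13–24

In a double period the first pair of phrases (ending imperfect authentic cadence) is the large antecedent and the second pair (ending perfect authentic cadence) is the large consequent; the consequent is measures 13–24.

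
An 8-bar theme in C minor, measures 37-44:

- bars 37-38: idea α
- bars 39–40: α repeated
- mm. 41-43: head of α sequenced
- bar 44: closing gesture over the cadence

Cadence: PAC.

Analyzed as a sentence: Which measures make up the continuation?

measures 41–44

After the presentation (mm. 37-40), the continuation covers the fragmentation through the cadence: mm. 41–44.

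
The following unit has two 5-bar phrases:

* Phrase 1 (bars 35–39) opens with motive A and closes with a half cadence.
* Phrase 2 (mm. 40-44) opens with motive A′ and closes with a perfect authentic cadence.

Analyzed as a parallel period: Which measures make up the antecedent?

measures 35–39

The antecedent is the phrase ending with the weaker cadence (half cadence, phrase 1) and the consequent the one ending more conclusively (perfect authentic cadence, phrase 2); the antecedent is bars 35–39.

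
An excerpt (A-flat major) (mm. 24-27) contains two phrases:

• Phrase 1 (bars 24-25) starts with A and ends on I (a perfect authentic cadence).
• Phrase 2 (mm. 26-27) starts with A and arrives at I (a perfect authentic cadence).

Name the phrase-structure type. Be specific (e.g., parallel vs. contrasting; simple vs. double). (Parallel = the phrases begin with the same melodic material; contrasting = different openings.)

repeated phrase

Both phrases have the same opening (A) and the same cadence (perfect authentic cadence): the second is a restatement, not a consequent, so this is a repeated phrase rather than a period.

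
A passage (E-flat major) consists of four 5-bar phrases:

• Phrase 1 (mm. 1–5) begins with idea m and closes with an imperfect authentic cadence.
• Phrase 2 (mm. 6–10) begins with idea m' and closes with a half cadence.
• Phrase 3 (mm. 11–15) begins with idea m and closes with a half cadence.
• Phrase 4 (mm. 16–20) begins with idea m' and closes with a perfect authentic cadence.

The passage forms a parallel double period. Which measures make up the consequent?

In a double period the four phrases pair into a large antecedent (phrases 1–2, ending half cadence) and a large consequent (phrases 3–4, ending perfect authentic cadence). The consequent spans bars 11–20.

measures 11–20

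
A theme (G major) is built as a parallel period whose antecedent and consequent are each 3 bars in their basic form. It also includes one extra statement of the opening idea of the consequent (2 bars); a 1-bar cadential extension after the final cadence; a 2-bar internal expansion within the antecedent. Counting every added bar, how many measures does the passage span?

11 measures

Basic parallel period: 3 + 3 = 6 bars.
6 (basic form) + 2 (extra statement) + 1 (cadential extension) + 2 (internal expansion) = 11.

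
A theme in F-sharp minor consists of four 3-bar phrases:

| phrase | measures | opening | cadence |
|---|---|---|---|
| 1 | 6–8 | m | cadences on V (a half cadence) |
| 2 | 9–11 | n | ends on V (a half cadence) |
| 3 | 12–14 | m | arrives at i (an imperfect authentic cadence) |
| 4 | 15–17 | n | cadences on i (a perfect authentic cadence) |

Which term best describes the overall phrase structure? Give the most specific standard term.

parallel double period

Four phrases in two halves: the first half (mm. 6-11) ends with a half cadence, the second (bars 12-17) with a perfect authentic cadence — a large antecedent–consequent pair, i.e. a double period.
Phrase 3 begins with the same material as phrase 1, making it parallel.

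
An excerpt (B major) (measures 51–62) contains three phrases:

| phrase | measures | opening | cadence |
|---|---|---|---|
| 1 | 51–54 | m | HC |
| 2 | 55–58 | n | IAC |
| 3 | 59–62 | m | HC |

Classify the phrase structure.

phrase group

The final phrase closes with a half cadence, which is not stronger than the preceding imperfect authentic cadence; the 3 phrases lack an overall antecedent–consequent design and so form a phrase group.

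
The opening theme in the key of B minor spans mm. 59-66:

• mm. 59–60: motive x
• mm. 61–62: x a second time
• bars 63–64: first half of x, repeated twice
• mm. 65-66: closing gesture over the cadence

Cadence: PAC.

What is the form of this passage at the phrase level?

Basic idea (bars 59–60) + its repetition (mm. 61–62) form the presentation; fragmentation and cadence (mm. 63–66) form the continuation — the 8-bar whole is a sentence.

sentence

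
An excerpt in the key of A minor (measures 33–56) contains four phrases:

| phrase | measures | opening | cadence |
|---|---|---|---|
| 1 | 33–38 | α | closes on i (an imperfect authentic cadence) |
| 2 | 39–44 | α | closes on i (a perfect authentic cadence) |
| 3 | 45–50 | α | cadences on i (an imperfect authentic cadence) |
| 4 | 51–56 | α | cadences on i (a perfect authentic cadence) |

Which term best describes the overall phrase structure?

repeated period

The cadence pattern IAC–PAC–IAC–PAC is weak–strong twice, and phrases 3–4 restate phrases 1–2: a period heard twice, not a double period (which would end weakly at phrase 2).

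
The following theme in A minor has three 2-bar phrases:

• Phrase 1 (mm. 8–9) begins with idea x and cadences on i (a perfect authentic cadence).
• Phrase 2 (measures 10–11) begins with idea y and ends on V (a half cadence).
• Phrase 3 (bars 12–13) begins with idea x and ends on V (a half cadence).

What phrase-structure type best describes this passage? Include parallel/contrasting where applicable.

The final phrase closes with a half cadence, which is not stronger than the preceding half cadence; the 3 phrases lack an overall antecedent–consequent design and so form a phrase group.

phrase group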